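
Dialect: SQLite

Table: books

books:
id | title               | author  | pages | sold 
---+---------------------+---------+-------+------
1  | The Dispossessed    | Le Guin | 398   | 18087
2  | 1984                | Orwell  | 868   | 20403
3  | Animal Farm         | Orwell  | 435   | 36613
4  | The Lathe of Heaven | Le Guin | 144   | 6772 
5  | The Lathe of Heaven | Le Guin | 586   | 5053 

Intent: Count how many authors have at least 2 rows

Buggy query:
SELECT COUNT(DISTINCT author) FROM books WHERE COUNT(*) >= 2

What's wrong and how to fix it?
Bug: COUNT(*) cannot appear in WHERE; the per-group count doesn't exist yet

Fix: Use a subquery that GROUPs and filters with HAVING, then count its rows

Corrected query:
SELECT COUNT(*) FROM (SELECT author FROM books GROUP BY author HAVING COUNT(*) >= 2)

Result:
COUNT(*)
--------
2       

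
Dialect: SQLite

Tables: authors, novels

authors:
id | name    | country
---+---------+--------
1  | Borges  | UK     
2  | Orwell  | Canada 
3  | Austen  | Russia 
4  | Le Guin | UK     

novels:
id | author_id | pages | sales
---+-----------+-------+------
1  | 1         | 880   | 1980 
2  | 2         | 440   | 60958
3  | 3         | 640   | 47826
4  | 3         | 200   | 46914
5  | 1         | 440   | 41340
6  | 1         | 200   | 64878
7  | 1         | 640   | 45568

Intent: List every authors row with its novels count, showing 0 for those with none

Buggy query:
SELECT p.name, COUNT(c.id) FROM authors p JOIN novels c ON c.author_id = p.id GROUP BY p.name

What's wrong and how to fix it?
Bug: An inner join excludes parents with zero children

Fix: Use LEFT JOIN so parents without children still appear (COUNT(c.id) gives 0)

Corrected query:
SELECT p.name, COUNT(c.id) FROM authors p LEFT JOIN novels c ON c.author_id = p.id GROUP BY p.name

Result:
name    | COUNT(c.id)
--------+------------
Austen  | 2          
Borges  | 4          
Le Guin | 0          
Orwell  | 1          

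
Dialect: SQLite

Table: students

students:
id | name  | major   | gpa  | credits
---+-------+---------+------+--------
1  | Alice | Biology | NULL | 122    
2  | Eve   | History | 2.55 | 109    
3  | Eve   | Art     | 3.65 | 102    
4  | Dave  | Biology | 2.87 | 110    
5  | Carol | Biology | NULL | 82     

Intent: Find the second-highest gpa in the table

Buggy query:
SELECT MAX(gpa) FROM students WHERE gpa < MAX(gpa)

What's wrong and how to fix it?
Bug: MAX(gpa) on the right of the comparison is an aggregate-in-WHERE error

Fix: Put the inner MAX in a scalar subquery

Corrected query:
SELECT MAX(gpa) FROM students WHERE gpa < (SELECT MAX(gpa) FROM students)

Result:
MAX(gpa)
--------
2.87    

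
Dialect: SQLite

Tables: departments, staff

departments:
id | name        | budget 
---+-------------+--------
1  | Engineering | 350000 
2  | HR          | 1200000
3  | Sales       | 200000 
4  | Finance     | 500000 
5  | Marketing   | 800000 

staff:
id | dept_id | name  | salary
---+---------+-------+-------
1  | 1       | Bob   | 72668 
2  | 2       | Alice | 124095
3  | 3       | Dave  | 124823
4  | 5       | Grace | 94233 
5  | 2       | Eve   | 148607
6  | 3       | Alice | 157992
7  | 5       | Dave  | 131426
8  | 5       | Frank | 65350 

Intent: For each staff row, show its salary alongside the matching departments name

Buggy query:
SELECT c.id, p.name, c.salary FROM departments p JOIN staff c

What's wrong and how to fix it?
Bug: JOIN with no ON clause produces a cartesian product; every staff row pairs with every departments row

Fix: Add ON c.dept_id = p.id to the JOIN

Corrected query:
SELECT c.id, p.name, c.salary FROM departments p JOIN staff c ON c.dept_id = p.id

Result:
id | name        | salary
---+-------------+-------
1  | Engineering | 72668 
2  | HR          | 124095
3  | Sales       | 124823
4  | Marketing   | 94233 
5  | HR          | 148607
6  | Sales       | 157992
7  | Marketing   | 131426
8  | Marketing   | 65350 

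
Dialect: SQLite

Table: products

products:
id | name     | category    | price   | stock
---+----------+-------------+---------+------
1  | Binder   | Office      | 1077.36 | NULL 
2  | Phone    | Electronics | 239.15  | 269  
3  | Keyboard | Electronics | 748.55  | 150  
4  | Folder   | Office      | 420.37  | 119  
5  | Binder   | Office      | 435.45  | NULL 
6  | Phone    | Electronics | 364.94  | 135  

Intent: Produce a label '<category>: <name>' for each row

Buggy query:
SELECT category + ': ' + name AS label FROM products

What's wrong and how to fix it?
Bug: '+' is numeric addition; on text columns SQLite converts them to 0 instead of concatenating

Fix: Use the || operator for string concatenation

Corrected query:
SELECT category || ': ' || name AS label FROM products

Result:
label                
---------------------
Office: Binder       
Electronics: Phone   
Electronics: Keyboard
Office: Folder       
Office: Binder       
Electronics: Phone   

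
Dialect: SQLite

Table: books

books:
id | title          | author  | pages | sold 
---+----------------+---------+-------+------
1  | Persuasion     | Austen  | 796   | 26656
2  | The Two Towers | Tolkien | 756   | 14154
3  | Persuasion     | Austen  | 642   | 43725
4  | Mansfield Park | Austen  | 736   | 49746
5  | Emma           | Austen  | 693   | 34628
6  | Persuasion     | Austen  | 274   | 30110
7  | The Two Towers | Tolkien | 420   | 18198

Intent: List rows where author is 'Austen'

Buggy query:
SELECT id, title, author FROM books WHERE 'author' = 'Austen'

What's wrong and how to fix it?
Bug: Single quotes denote string literals in SQL; the column name is being compared as a constant string

Fix: Reference the column as author without single quotes

Corrected query:
SELECT id, title, author FROM books WHERE author = 'Austen'

Result:
id | title          | author
---+----------------+-------
1  | Persuasion     | Austen
3  | Persuasion     | Austen
4  | Mansfield Park | Austen
5  | Emma           | Austen
6  | Persuasion     | Austen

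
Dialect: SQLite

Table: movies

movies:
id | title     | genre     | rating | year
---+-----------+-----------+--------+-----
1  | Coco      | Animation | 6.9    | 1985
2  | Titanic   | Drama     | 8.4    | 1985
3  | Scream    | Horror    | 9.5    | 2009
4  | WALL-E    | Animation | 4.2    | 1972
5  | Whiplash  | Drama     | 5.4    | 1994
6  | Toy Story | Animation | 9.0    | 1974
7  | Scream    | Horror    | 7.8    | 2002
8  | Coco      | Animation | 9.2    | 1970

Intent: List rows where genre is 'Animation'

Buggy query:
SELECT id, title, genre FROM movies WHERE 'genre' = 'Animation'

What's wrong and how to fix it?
Bug: Single quotes denote string literals in SQL; the column name is being compared as a constant string

Fix: Reference the column as genre without single quotes

Corrected query:
SELECT id, title, genre FROM movies WHERE genre = 'Animation'

Result:
id | title     | genre    
---+-----------+----------
1  | Coco      | Animation
4  | WALL-E    | Animation
6  | Toy Story | Animation
8  | Coco      | Animation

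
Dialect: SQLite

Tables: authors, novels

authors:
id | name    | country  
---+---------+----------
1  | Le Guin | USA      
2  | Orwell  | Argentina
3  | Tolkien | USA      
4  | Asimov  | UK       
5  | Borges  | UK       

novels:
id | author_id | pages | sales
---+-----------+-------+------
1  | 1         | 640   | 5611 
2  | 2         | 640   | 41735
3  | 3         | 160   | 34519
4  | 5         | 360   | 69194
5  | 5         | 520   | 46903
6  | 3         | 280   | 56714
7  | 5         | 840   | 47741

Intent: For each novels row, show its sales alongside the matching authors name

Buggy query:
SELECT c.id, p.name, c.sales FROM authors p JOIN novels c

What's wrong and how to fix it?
Bug: JOIN with no ON clause produces a cartesian product; every novels row pairs with every authors row

Fix: Add ON c.author_id = p.id to the JOIN

Corrected query:
SELECT c.id, p.name, c.sales FROM authors p JOIN novels c ON c.author_id = p.id

Result:
id | name    | sales
---+---------+------
1  | Le Guin | 5611 
2  | Orwell  | 41735
3  | Tolkien | 34519
4  | Borges  | 69194
5  | Borges  | 46903
6  | Tolkien | 56714
7  | Borges  | 47741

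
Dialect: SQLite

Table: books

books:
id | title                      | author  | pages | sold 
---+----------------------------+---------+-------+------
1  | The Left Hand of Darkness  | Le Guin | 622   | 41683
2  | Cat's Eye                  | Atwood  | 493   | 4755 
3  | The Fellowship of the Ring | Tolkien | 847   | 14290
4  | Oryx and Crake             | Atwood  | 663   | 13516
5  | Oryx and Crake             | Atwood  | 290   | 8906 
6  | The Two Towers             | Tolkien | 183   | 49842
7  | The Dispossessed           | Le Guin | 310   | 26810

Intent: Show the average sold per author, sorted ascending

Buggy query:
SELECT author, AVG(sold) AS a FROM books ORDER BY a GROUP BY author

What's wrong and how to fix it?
Bug: GROUP BY must precede ORDER BY

Fix: Move ORDER BY to the end, after GROUP BY

Corrected query:
SELECT author, AVG(sold) AS a FROM books GROUP BY author ORDER BY a

Result:
author  | a      
--------+--------
Atwood  | 9059   
Tolkien | 32066  
Le Guin | 34246.5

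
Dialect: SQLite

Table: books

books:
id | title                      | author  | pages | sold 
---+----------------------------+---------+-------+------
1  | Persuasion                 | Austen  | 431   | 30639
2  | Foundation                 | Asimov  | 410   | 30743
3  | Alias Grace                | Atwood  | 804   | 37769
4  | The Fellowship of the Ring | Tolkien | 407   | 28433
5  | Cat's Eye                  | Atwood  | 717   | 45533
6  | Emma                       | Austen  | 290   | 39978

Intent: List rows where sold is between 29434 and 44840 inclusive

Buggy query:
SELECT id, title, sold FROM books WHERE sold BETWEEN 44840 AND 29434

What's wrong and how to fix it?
Bug: The bounds are reversed; BETWEEN a AND b requires a <= b to match anything

Fix: Swap the bounds so the smaller value comes first

Corrected query:
SELECT id, title, sold FROM books WHERE sold BETWEEN 29434 AND 44840

Result:
id | title       | sold 
---+-------------+------
1  | Persuasion  | 30639
2  | Foundation  | 30743
3  | Alias Grace | 37769
6  | Emma        | 39978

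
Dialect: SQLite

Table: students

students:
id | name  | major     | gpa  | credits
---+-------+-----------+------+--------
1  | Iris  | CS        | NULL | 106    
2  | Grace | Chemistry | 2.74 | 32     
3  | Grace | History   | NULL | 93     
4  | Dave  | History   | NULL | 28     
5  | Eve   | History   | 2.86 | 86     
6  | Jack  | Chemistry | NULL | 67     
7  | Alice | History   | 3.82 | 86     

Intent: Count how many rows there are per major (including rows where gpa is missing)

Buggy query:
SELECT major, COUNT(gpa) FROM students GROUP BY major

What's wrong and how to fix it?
Bug: COUNT(gpa) skips NULLs, so groups with missing gpa are undercounted

Fix: Use COUNT(*) to count all rows regardless of NULL

Corrected query:
SELECT major, COUNT(*) FROM students GROUP BY major

Result:
major     | COUNT(*)
----------+---------
CS        | 1       
Chemistry | 2       
History   | 4       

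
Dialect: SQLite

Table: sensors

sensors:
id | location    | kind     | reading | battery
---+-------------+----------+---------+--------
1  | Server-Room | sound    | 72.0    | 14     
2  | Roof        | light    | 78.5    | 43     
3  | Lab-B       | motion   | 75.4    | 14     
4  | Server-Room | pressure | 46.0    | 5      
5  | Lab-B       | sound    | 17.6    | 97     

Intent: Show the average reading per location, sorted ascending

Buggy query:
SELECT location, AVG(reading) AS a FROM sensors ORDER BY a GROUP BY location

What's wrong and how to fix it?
Bug: ORDER BY appears before GROUP BY; SQL clause order requires GROUP BY first

Fix: Reorder: SELECT … FROM … GROUP BY … ORDER BY …

Corrected query:
SELECT location, AVG(reading) AS a FROM sensors GROUP BY location ORDER BY a

Result:
location    | a   
------------+-----
Lab-B       | 46.5
Server-Room | 59  
Roof        | 78.5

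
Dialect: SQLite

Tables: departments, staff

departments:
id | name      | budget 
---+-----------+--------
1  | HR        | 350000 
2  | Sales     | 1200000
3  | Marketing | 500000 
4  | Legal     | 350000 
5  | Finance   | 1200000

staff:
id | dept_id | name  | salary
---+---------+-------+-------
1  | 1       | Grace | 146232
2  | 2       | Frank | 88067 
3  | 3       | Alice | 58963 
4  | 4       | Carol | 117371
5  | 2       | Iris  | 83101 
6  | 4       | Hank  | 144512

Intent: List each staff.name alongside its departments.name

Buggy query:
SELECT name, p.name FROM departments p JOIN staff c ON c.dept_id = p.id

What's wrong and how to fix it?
Bug: 'name' exists in both joined tables, so the database can't tell which one is meant

Fix: Qualify the column with its table alias (c.name)

Corrected query:
SELECT c.name, p.name FROM departments p JOIN staff c ON c.dept_id = p.id

Result:
name  | name     
------+----------
Grace | HR       
Frank | Sales    
Alice | Marketing
Carol | Legal    
Iris  | Sales    
Hank  | Legal    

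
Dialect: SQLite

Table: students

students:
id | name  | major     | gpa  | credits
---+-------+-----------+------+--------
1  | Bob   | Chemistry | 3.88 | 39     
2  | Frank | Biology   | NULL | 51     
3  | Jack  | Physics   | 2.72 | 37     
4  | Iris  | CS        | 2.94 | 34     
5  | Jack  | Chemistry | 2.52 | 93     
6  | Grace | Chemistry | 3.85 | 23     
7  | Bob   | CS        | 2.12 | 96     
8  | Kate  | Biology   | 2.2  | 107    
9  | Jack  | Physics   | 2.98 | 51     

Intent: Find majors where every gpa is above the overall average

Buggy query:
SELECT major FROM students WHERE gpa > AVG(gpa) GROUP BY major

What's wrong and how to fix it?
Bug: AVG() is an aggregate; it can't sit directly in WHERE

Fix: Compute the overall average in a scalar subquery and compare each group's MIN against it in HAVING

Corrected query:
SELECT major FROM students GROUP BY major HAVING MIN(gpa) > (SELECT AVG(gpa) FROM students)

Result:
(no rows)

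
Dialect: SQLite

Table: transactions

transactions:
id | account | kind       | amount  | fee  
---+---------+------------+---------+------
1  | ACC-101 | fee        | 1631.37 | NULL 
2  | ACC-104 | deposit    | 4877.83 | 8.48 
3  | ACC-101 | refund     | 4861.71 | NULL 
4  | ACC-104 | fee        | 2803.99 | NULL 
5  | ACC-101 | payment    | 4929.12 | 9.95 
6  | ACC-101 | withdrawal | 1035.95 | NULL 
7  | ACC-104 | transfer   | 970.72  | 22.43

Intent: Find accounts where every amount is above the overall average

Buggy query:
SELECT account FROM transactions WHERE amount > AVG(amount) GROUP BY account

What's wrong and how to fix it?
Bug: AVG() is an aggregate; it can't sit directly in WHERE

Fix: Use a subquery for AVG and a HAVING MIN(...) filter so the condition holds for every row in the group

Corrected query:
SELECT account FROM transactions GROUP BY account HAVING MIN(amount) > (SELECT AVG(amount) FROM transactions)

Result:
(no rows)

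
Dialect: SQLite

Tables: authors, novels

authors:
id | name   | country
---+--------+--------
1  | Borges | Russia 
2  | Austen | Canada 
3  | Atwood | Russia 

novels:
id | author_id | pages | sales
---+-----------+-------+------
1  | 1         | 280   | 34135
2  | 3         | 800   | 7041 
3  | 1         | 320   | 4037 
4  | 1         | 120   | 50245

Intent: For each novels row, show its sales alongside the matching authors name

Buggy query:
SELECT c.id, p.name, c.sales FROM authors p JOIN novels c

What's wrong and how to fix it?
Bug: JOIN with no ON clause produces a cartesian product; every novels row pairs with every authors row

Fix: Specify the join condition linking the foreign key to the parent id

Corrected query:
SELECT c.id, p.name, c.sales FROM authors p JOIN novels c ON c.author_id = p.id

Result:
id | name   | sales
---+--------+------
1  | Borges | 34135
2  | Atwood | 7041 
3  | Borges | 4037 
4  | Borges | 50245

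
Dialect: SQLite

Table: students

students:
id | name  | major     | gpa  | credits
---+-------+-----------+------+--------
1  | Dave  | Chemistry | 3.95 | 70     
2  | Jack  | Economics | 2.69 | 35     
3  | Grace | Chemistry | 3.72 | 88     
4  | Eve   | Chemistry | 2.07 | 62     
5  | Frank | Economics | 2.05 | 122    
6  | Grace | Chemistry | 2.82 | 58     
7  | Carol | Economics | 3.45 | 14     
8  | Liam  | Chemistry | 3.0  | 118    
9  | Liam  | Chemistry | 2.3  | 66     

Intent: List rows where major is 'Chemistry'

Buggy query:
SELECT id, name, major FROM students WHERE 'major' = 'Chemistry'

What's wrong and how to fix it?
Bug: 'major' in single quotes is a string literal, not the column; the comparison is literal-vs-literal and never true

Fix: Reference the column as major without single quotes

Corrected query:
SELECT id, name, major FROM students WHERE major = 'Chemistry'

Result:
id | name  | major    
---+-------+----------
1  | Dave  | Chemistry
3  | Grace | Chemistry
4  | Eve   | Chemistry
6  | Grace | Chemistry
8  | Liam  | Chemistry
9  | Liam  | Chemistry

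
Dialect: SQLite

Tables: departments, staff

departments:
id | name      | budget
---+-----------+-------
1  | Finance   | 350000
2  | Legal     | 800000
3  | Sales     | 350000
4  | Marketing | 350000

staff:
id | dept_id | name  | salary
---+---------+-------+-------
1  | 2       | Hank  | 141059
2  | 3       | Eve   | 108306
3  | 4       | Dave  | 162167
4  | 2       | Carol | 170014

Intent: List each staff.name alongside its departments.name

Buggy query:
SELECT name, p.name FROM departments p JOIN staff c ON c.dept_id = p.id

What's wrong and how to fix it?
Bug: 'name' exists in both joined tables, so the database can't tell which one is meant

Fix: Qualify the column with its table alias (c.name)

Corrected query:
SELECT c.name, p.name FROM departments p JOIN staff c ON c.dept_id = p.id

Result:
name  | name     
------+----------
Hank  | Legal    
Eve   | Sales    
Dave  | Marketing
Carol | Legal    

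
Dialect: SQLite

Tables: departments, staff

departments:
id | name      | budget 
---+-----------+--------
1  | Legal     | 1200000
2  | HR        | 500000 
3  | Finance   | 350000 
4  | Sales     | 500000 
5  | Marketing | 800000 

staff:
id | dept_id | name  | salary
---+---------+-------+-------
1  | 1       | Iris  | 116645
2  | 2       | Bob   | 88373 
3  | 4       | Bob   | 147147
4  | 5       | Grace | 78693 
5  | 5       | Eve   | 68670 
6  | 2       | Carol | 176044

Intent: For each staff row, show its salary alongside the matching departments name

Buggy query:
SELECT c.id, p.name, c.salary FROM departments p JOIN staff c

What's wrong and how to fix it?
Bug: Missing join condition: each staff row is matched to all departments rows instead of just its own

Fix: Specify the join condition linking the foreign key to the parent id

Corrected query:
SELECT c.id, p.name, c.salary FROM departments p JOIN staff c ON c.dept_id = p.id

Result:
id | name      | salary
---+-----------+-------
1  | Legal     | 116645
2  | HR        | 88373 
3  | Sales     | 147147
4  | Marketing | 78693 
5  | Marketing | 68670 
6  | HR        | 176044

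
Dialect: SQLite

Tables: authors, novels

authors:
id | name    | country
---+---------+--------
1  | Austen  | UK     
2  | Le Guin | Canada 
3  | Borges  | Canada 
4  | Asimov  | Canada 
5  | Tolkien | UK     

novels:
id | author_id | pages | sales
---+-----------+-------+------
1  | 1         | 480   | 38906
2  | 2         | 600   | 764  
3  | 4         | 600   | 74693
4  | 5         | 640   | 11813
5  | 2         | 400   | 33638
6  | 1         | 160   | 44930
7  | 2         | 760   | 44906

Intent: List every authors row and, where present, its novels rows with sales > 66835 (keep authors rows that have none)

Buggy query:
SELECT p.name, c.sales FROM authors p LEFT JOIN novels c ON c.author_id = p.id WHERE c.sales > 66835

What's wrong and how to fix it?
Bug: Filtering c.sales in WHERE discards the NULL rows produced by LEFT JOIN, turning it into an inner join

Fix: Move the right-table condition into the ON clause so unmatched parents are kept

Corrected query:
SELECT p.name, c.sales FROM authors p LEFT JOIN novels c ON c.author_id = p.id AND c.sales > 66835

Result:
name    | sales
--------+------
Austen  | NULL 
Le Guin | NULL 
Borges  | NULL 
Asimov  | 74693
Tolkien | NULL 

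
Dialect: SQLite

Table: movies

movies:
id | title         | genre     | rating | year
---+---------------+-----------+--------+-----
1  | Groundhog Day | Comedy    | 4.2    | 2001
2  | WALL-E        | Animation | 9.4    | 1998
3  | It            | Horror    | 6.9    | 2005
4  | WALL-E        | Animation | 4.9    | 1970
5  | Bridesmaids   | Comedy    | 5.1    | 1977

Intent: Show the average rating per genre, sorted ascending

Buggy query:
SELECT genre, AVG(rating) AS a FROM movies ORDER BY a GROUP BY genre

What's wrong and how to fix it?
Bug: GROUP BY must precede ORDER BY

Fix: Move ORDER BY to the end, after GROUP BY

Corrected query:
SELECT genre, AVG(rating) AS a FROM movies GROUP BY genre ORDER BY a

Result:
genre     | a   
----------+-----
Comedy    | 4.65
Horror    | 6.9 
Animation | 7.15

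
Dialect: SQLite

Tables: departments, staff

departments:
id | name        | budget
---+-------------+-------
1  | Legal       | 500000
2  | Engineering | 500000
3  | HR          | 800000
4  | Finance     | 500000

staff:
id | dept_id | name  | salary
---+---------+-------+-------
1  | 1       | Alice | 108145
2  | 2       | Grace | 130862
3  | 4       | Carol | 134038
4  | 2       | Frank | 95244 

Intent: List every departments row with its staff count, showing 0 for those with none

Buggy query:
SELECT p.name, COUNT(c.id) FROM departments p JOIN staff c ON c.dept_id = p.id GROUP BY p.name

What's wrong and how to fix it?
Bug: An inner join excludes parents with zero children

Fix: Use LEFT JOIN so parents without children still appear (COUNT(c.id) gives 0)

Corrected query:
SELECT p.name, COUNT(c.id) FROM departments p LEFT JOIN staff c ON c.dept_id = p.id GROUP BY p.name

Result:
name        | COUNT(c.id)
------------+------------
Engineering | 2          
Finance     | 1          
HR          | 0          
Legal       | 1          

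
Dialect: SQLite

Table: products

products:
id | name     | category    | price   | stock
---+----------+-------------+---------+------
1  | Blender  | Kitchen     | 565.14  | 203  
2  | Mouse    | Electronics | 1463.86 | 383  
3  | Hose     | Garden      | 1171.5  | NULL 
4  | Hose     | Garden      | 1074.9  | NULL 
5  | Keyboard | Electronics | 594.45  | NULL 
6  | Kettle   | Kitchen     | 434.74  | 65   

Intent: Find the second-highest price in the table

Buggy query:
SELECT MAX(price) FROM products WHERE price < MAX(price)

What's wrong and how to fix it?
Bug: MAX(price) on the right of the comparison is an aggregate-in-WHERE error

Fix: Put the inner MAX in a scalar subquery

Corrected query:
SELECT MAX(price) FROM products WHERE price < (SELECT MAX(price) FROM products)

Result:
MAX(price)
----------
1171.5    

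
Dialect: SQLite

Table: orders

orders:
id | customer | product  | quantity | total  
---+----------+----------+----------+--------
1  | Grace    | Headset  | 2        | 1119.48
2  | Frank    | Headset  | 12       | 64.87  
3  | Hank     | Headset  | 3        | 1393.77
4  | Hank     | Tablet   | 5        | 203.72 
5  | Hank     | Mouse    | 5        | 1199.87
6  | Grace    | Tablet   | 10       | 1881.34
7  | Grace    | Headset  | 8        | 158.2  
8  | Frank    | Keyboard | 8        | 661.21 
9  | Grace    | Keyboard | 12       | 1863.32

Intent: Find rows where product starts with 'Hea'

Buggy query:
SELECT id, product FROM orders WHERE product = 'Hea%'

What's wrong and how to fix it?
Bug: Wildcards only work with LIKE; '=' treats '%' as a literal character

Fix: Use LIKE for wildcard pattern matching

Corrected query:
SELECT id, product FROM orders WHERE product LIKE 'Hea%'

Result:
id | product
---+--------
1  | Headset
2  | Headset
3  | Headset
7  | Headset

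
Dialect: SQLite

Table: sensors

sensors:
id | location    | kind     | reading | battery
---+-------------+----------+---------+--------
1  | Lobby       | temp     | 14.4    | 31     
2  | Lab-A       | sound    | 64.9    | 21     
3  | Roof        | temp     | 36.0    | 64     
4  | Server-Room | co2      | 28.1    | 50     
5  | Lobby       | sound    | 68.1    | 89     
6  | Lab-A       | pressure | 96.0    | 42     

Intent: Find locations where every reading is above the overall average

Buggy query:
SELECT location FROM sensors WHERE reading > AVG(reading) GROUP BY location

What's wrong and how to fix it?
Bug: AVG() is an aggregate; it can't sit directly in WHERE

Fix: Use a subquery for AVG and a HAVING MIN(...) filter so the condition holds for every row in the group

Corrected query:
SELECT location FROM sensors GROUP BY location HAVING MIN(reading) > (SELECT AVG(reading) FROM sensors)

Result:
location
--------
Lab-A   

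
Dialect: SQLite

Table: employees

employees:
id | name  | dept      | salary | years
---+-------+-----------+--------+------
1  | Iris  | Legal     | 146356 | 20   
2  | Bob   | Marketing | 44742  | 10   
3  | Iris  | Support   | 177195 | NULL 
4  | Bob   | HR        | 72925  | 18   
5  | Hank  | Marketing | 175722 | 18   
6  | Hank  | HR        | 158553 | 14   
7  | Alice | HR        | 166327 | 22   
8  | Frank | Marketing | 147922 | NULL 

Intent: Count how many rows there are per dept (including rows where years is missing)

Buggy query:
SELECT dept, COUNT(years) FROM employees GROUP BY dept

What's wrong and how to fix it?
Bug: COUNT(column) counts non-NULL values only; rows with NULL years aren't counted

Fix: Use COUNT(*) to count all rows regardless of NULL

Corrected query:
SELECT dept, COUNT(*) FROM employees GROUP BY dept

Result:
dept      | COUNT(*)
----------+---------
HR        | 3       
Legal     | 1       
Marketing | 3       
Support   | 1       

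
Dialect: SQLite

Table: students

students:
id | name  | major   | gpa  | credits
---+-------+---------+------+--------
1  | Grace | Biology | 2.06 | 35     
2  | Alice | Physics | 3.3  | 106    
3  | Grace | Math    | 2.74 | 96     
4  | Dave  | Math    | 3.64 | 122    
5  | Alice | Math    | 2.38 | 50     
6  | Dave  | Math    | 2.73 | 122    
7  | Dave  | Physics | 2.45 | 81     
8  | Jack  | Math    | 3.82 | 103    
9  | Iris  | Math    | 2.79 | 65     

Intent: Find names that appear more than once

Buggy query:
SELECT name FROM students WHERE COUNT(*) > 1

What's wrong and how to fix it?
Bug: WHERE can't reference COUNT(*); aggregates are computed after WHERE

Fix: Group first, then use HAVING for the count condition

Corrected query:
SELECT name FROM students GROUP BY name HAVING COUNT(*) > 1

Result:
name 
-----
Alice
Dave 
Grace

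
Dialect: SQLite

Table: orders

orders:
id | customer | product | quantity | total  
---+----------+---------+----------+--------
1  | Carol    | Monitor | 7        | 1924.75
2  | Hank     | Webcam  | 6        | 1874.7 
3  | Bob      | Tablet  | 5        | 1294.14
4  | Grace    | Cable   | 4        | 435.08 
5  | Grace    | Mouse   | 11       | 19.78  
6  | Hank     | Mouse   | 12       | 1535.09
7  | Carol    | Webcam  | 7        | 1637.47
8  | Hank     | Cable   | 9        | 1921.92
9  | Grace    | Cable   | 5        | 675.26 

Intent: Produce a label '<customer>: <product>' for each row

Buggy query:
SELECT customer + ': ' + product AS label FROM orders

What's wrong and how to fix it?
Bug: SQLite uses || for string concatenation; + coerces text to numbers (yielding 0)

Fix: Replace + with || to concatenate text

Corrected query:
SELECT customer || ': ' || product AS label FROM orders

Result:
label         
--------------
Carol: Monitor
Hank: Webcam  
Bob: Tablet   
Grace: Cable  
Grace: Mouse  
Hank: Mouse   
Carol: Webcam 
Hank: Cable   
Grace: Cable  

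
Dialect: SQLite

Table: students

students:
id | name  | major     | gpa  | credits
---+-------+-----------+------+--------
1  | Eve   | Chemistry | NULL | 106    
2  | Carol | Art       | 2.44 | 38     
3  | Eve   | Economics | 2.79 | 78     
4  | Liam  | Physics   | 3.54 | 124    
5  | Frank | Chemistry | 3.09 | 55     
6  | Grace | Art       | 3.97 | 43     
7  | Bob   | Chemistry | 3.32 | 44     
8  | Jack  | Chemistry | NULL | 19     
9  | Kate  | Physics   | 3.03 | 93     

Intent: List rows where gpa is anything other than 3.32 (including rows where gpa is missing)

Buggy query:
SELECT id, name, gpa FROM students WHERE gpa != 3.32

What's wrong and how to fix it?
Bug: Inequality against NULL is unknown, not true; rows with NULL are dropped

Fix: Add an explicit OR gpa IS NULL to include the missing-value rows

Corrected query:
SELECT id, name, gpa FROM students WHERE gpa != 3.32 OR gpa IS NULL

Result:
id | name  | gpa 
---+-------+-----
1  | Eve   | NULL
2  | Carol | 2.44
3  | Eve   | 2.79
4  | Liam  | 3.54
5  | Frank | 3.09
6  | Grace | 3.97
8  | Jack  | NULL
9  | Kate  | 3.03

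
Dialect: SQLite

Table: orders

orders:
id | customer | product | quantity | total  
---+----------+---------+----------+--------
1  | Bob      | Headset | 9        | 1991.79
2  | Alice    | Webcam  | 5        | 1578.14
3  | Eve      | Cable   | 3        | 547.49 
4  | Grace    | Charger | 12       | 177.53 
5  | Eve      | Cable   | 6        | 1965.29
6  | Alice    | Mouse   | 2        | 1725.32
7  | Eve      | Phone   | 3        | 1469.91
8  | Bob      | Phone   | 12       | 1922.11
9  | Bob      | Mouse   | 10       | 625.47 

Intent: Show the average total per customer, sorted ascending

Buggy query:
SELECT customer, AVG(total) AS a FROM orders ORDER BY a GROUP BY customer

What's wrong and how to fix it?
Bug: GROUP BY must precede ORDER BY

Fix: Move ORDER BY to the end, after GROUP BY

Corrected query:
SELECT customer, AVG(total) AS a FROM orders GROUP BY customer ORDER BY a

Result:
customer | a          
---------+------------
Grace    | 177.53     
Eve      | 1327.563333
Bob      | 1513.123333
Alice    | 1651.73    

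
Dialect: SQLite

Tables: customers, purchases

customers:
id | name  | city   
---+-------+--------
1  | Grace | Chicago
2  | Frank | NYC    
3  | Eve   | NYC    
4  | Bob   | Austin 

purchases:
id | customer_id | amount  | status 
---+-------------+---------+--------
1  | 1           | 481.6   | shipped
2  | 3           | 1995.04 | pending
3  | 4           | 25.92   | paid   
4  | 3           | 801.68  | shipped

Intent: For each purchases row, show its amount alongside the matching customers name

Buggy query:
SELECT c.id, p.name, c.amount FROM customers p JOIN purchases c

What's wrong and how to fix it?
Bug: Missing join condition: each purchases row is matched to all customers rows instead of just its own

Fix: Specify the join condition linking the foreign key to the parent id

Corrected query:
SELECT c.id, p.name, c.amount FROM customers p JOIN purchases c ON c.customer_id = p.id

Result:
id | name  | amount 
---+-------+--------
1  | Grace | 481.6  
2  | Eve   | 1995.04
3  | Bob   | 25.92  
4  | Eve   | 801.68 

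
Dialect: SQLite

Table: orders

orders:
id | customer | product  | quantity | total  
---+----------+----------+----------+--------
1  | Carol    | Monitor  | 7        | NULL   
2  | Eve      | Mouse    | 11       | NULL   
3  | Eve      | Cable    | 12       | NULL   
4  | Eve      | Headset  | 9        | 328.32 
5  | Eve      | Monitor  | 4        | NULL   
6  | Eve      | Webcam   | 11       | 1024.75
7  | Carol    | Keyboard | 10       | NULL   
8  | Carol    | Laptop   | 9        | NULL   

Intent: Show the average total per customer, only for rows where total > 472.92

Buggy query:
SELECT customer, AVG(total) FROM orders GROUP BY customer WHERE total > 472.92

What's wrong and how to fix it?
Bug: Row-level WHERE must come before GROUP BY in the clause order

Fix: Place WHERE between FROM and GROUP BY

Corrected query:
SELECT customer, AVG(total) FROM orders WHERE total > 472.92 GROUP BY customer

Result:
customer | AVG(total)
---------+-----------
Eve      | 1024.75   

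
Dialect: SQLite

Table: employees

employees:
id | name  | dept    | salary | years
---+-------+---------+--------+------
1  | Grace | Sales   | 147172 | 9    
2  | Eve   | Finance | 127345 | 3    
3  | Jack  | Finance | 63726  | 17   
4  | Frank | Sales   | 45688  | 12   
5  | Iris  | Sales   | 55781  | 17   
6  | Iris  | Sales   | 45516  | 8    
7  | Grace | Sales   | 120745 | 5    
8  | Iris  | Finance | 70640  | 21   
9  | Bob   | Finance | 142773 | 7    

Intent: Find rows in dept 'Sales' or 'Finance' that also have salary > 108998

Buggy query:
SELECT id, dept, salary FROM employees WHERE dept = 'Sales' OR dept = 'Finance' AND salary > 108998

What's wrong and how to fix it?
Bug: Without parentheses, AND is evaluated before OR, so the salary filter only applies to the 'Finance' branch

Fix: Add parentheses around the OR so the AND applies to both alternatives

Corrected query:
SELECT id, dept, salary FROM employees WHERE (dept = 'Sales' OR dept = 'Finance') AND salary > 108998

Result:
id | dept    | salary
---+---------+-------
1  | Sales   | 147172
2  | Finance | 127345
7  | Sales   | 120745
9  | Finance | 142773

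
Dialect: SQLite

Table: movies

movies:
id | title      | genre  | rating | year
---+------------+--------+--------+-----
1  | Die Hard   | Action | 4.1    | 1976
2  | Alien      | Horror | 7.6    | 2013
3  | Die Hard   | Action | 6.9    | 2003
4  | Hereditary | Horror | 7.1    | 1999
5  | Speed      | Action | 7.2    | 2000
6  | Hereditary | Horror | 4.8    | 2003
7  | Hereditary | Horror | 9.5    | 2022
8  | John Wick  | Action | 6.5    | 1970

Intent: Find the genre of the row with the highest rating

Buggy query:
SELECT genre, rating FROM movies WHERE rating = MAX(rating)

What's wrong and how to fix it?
Bug: WHERE is evaluated per row; an aggregate over the whole table isn't defined there

Fix: Use a subquery: WHERE rating = (SELECT MAX(rating) FROM movies)

Corrected query:
SELECT genre, rating FROM movies WHERE rating = (SELECT MAX(rating) FROM movies)

Result:
genre  | rating
-------+-------
Horror | 9.5   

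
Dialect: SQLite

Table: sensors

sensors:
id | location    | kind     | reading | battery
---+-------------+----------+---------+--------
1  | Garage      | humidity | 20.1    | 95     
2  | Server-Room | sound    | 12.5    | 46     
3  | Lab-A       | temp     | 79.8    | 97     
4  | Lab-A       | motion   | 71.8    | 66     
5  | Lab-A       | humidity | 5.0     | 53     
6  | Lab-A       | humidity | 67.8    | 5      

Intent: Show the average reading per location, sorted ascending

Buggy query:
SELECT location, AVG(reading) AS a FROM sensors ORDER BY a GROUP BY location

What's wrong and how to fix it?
Bug: ORDER BY appears before GROUP BY; SQL clause order requires GROUP BY first

Fix: Reorder: SELECT … FROM … GROUP BY … ORDER BY …

Corrected query:
SELECT location, AVG(reading) AS a FROM sensors GROUP BY location ORDER BY a

Result:
location    | a   
------------+-----
Server-Room | 12.5
Garage      | 20.1
Lab-A       | 56.1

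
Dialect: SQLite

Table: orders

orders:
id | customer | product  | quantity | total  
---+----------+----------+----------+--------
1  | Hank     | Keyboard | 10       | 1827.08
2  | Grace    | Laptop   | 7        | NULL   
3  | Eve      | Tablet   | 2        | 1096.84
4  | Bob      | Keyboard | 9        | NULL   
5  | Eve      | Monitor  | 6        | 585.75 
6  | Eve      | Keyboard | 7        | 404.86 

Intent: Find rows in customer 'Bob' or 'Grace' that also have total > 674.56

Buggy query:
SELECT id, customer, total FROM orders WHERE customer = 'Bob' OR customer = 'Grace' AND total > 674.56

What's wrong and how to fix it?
Bug: AND binds tighter than OR, so this parses as customer = 'Bob' OR (customer = 'Grace' AND total > 674.56)

Fix: Add parentheses around the OR so the AND applies to both alternatives

Corrected query:
SELECT id, customer, total FROM orders WHERE (customer = 'Bob' OR customer = 'Grace') AND total > 674.56

Result:
(no rows)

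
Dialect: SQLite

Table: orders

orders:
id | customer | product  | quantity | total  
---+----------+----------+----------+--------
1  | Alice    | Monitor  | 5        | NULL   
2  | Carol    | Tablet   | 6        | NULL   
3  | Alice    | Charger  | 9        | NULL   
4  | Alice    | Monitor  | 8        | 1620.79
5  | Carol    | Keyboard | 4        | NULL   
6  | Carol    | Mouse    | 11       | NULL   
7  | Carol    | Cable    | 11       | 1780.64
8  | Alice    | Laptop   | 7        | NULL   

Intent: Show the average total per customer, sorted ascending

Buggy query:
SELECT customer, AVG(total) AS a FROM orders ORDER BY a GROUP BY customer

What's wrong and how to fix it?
Bug: ORDER BY appears before GROUP BY; SQL clause order requires GROUP BY first

Fix: Move ORDER BY to the end, after GROUP BY

Corrected query:
SELECT customer, AVG(total) AS a FROM orders GROUP BY customer ORDER BY a

Result:
customer | a      
---------+--------
Alice    | 1620.79
Carol    | 1780.64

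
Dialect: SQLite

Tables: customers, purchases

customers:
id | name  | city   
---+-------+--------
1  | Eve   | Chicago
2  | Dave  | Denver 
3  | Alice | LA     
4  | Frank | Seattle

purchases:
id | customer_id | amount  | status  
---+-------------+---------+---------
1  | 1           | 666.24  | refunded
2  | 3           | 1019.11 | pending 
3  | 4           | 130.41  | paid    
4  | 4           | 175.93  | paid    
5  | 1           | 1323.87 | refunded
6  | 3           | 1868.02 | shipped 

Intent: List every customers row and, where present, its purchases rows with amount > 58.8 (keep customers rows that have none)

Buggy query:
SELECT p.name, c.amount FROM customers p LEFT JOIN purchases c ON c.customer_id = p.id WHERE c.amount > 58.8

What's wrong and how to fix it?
Bug: Filtering c.amount in WHERE discards the NULL rows produced by LEFT JOIN, turning it into an inner join

Fix: Move the right-table condition into the ON clause so unmatched parents are kept

Corrected query:
SELECT p.name, c.amount FROM customers p LEFT JOIN purchases c ON c.customer_id = p.id AND c.amount > 58.8

Result:
name  | amount 
------+--------
Eve   | 666.24 
Eve   | 1323.87
Dave  | NULL   
Alice | 1019.11
Alice | 1868.02
Frank | 130.41 
Frank | 175.93 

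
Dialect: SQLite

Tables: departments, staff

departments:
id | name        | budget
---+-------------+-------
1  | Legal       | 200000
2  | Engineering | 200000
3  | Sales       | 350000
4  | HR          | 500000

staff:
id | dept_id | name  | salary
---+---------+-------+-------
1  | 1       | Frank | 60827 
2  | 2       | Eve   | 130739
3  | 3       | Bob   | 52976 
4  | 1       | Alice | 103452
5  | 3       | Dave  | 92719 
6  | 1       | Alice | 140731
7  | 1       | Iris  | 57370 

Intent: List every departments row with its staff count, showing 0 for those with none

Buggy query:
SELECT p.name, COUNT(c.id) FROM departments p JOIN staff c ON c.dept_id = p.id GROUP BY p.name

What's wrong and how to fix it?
Bug: An inner join excludes parents with zero children

Fix: Use LEFT JOIN so parents without children still appear (COUNT(c.id) gives 0)

Corrected query:
SELECT p.name, COUNT(c.id) FROM departments p LEFT JOIN staff c ON c.dept_id = p.id GROUP BY p.name

Result:
name        | COUNT(c.id)
------------+------------
Engineering | 1          
HR          | 0          
Legal       | 4          
Sales       | 2          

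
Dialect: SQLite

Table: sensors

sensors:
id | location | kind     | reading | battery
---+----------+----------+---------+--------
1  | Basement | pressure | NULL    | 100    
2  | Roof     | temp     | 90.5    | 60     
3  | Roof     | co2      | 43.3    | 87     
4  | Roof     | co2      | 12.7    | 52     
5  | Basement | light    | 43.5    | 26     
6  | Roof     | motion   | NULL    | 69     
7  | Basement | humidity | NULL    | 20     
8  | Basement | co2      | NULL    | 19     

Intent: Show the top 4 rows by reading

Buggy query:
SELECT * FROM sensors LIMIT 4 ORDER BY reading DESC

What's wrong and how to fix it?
Bug: ORDER BY cannot follow LIMIT; LIMIT is the final clause

Fix: Sort with ORDER BY, then apply LIMIT

Corrected query:
SELECT * FROM sensors ORDER BY reading DESC LIMIT 4

Result:
id | location | kind  | reading | battery
---+----------+-------+---------+--------
2  | Roof     | temp  | 90.5    | 60     
5  | Basement | light | 43.5    | 26     
3  | Roof     | co2   | 43.3    | 87     
4  | Roof     | co2   | 12.7    | 52     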